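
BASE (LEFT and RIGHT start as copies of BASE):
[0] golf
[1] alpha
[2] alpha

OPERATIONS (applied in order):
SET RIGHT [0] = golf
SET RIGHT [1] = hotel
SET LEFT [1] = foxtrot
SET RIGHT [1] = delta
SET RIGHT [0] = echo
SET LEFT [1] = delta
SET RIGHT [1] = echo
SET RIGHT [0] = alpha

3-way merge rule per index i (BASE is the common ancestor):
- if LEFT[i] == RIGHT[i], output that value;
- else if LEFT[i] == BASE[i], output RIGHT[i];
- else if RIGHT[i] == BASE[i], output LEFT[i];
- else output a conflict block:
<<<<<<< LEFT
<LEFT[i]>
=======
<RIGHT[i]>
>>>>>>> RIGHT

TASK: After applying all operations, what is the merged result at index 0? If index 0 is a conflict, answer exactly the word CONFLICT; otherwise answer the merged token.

Answer: alpha

Derivation:
Final LEFT:  [golf, delta, alpha]
Final RIGHT: [alpha, echo, alpha]
i=0: L=golf=BASE, R=alpha -> take RIGHT -> alpha
i=1: BASE=alpha L=delta R=echo all differ -> CONFLICT
i=2: L=alpha R=alpha -> agree -> alpha
Index 0 -> alpha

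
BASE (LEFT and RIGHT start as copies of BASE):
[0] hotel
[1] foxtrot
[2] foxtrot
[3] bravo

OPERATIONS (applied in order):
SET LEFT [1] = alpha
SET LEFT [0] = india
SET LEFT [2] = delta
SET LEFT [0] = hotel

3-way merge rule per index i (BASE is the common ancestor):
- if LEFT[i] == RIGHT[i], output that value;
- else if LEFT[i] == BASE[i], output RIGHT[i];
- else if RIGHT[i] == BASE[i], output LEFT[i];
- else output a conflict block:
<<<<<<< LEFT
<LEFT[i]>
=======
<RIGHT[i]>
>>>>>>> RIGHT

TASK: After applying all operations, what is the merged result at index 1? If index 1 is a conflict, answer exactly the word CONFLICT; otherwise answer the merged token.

Final LEFT:  [hotel, alpha, delta, bravo]
Final RIGHT: [hotel, foxtrot, foxtrot, bravo]
i=0: L=hotel R=hotel -> agree -> hotel
i=1: L=alpha, R=foxtrot=BASE -> take LEFT -> alpha
i=2: L=delta, R=foxtrot=BASE -> take LEFT -> delta
i=3: L=bravo R=bravo -> agree -> bravo
Index 1 -> alpha

Answer: alpha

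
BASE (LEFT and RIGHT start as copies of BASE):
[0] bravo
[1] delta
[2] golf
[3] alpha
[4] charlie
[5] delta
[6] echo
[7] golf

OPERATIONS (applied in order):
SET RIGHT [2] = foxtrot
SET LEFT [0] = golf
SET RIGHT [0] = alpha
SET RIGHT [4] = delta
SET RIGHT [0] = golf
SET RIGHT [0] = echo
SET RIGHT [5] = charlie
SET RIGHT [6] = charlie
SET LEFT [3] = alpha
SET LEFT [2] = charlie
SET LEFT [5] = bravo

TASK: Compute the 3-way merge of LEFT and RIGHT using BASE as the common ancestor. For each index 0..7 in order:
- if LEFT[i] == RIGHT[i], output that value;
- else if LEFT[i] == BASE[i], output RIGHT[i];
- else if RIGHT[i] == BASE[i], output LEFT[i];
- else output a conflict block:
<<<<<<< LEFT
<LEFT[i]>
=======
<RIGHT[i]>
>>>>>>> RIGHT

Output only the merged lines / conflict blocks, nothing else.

Final LEFT:  [golf, delta, charlie, alpha, charlie, bravo, echo, golf]
Final RIGHT: [echo, delta, foxtrot, alpha, delta, charlie, charlie, golf]
i=0: BASE=bravo L=golf R=echo all differ -> CONFLICT
i=1: L=delta R=delta -> agree -> delta
i=2: BASE=golf L=charlie R=foxtrot all differ -> CONFLICT
i=3: L=alpha R=alpha -> agree -> alpha
i=4: L=charlie=BASE, R=delta -> take RIGHT -> delta
i=5: BASE=delta L=bravo R=charlie all differ -> CONFLICT
i=6: L=echo=BASE, R=charlie -> take RIGHT -> charlie
i=7: L=golf R=golf -> agree -> golf

Answer: <<<<<<< LEFT
golf
=======
echo
>>>>>>> RIGHT
delta
<<<<<<< LEFT
charlie
=======
foxtrot
>>>>>>> RIGHT
alpha
delta
<<<<<<< LEFT
bravo
=======
charlie
>>>>>>> RIGHT
charlie
golf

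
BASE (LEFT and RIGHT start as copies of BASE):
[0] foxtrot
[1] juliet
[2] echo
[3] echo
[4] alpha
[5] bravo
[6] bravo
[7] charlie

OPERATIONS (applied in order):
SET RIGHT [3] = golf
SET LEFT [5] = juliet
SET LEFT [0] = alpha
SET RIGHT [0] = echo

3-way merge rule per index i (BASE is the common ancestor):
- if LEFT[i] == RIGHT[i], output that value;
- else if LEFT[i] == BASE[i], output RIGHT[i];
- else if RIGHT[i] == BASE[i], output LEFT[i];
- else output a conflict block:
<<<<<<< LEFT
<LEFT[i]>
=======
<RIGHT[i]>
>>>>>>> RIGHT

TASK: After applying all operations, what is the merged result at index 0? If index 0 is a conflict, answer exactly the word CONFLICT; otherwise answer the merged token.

Final LEFT:  [alpha, juliet, echo, echo, alpha, juliet, bravo, charlie]
Final RIGHT: [echo, juliet, echo, golf, alpha, bravo, bravo, charlie]
i=0: BASE=foxtrot L=alpha R=echo all differ -> CONFLICT
i=1: L=juliet R=juliet -> agree -> juliet
i=2: L=echo R=echo -> agree -> echo
i=3: L=echo=BASE, R=golf -> take RIGHT -> golf
i=4: L=alpha R=alpha -> agree -> alpha
i=5: L=juliet, R=bravo=BASE -> take LEFT -> juliet
i=6: L=bravo R=bravo -> agree -> bravo
i=7: L=charlie R=charlie -> agree -> charlie
Index 0 -> CONFLICT

Answer: CONFLICT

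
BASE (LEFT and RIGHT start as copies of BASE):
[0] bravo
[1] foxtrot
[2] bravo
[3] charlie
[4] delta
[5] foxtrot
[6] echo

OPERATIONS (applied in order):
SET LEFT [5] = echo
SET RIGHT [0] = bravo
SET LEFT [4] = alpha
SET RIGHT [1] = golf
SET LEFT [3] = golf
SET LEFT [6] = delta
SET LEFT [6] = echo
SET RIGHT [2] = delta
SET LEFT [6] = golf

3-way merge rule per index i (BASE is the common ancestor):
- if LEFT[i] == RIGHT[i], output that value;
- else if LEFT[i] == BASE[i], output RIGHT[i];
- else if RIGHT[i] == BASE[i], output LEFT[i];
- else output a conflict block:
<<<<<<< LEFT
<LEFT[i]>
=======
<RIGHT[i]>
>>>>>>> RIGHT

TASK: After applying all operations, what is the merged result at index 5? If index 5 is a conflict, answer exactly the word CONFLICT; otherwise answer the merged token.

Final LEFT:  [bravo, foxtrot, bravo, golf, alpha, echo, golf]
Final RIGHT: [bravo, golf, delta, charlie, delta, foxtrot, echo]
i=0: L=bravo R=bravo -> agree -> bravo
i=1: L=foxtrot=BASE, R=golf -> take RIGHT -> golf
i=2: L=bravo=BASE, R=delta -> take RIGHT -> delta
i=3: L=golf, R=charlie=BASE -> take LEFT -> golf
i=4: L=alpha, R=delta=BASE -> take LEFT -> alpha
i=5: L=echo, R=foxtrot=BASE -> take LEFT -> echo
i=6: L=golf, R=echo=BASE -> take LEFT -> golf
Index 5 -> echo

Answer: echo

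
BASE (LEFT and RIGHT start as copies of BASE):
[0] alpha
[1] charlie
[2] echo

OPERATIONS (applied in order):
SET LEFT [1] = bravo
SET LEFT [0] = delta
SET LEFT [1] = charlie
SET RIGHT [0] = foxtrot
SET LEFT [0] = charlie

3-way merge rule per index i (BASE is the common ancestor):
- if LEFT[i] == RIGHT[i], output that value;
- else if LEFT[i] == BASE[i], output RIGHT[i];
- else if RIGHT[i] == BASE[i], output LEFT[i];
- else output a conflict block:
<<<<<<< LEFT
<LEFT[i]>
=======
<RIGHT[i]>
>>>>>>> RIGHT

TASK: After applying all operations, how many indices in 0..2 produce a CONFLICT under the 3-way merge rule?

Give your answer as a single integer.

Answer: 1

Derivation:
Final LEFT:  [charlie, charlie, echo]
Final RIGHT: [foxtrot, charlie, echo]
i=0: BASE=alpha L=charlie R=foxtrot all differ -> CONFLICT
i=1: L=charlie R=charlie -> agree -> charlie
i=2: L=echo R=echo -> agree -> echo
Conflict count: 1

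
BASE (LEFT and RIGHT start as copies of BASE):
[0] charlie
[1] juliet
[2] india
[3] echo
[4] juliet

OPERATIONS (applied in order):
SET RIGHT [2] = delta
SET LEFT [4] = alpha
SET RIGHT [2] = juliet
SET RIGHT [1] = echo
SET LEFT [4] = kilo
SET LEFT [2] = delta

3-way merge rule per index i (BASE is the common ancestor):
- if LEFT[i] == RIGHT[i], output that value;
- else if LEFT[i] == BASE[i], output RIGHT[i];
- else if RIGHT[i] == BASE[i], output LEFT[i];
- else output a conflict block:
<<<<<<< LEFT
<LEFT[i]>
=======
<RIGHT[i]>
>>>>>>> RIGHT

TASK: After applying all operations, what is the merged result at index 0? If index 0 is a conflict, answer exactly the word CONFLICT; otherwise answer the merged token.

Final LEFT:  [charlie, juliet, delta, echo, kilo]
Final RIGHT: [charlie, echo, juliet, echo, juliet]
i=0: L=charlie R=charlie -> agree -> charlie
i=1: L=juliet=BASE, R=echo -> take RIGHT -> echo
i=2: BASE=india L=delta R=juliet all differ -> CONFLICT
i=3: L=echo R=echo -> agree -> echo
i=4: L=kilo, R=juliet=BASE -> take LEFT -> kilo
Index 0 -> charlie

Answer: charlie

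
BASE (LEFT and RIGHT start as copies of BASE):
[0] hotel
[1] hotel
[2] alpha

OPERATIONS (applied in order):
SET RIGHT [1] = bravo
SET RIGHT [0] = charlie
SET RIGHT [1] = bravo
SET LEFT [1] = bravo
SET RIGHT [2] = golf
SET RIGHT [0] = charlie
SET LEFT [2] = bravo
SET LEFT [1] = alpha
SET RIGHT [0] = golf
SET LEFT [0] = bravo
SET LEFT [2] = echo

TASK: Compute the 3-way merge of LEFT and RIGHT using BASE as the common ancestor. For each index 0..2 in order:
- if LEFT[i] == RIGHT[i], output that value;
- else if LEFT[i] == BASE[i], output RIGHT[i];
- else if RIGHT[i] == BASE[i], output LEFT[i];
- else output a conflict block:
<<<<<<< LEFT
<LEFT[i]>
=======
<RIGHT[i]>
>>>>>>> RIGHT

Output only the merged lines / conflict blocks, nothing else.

Final LEFT:  [bravo, alpha, echo]
Final RIGHT: [golf, bravo, golf]
i=0: BASE=hotel L=bravo R=golf all differ -> CONFLICT
i=1: BASE=hotel L=alpha R=bravo all differ -> CONFLICT
i=2: BASE=alpha L=echo R=golf all differ -> CONFLICT

Answer: <<<<<<< LEFT
bravo
=======
golf
>>>>>>> RIGHT
<<<<<<< LEFT
alpha
=======
bravo
>>>>>>> RIGHT
<<<<<<< LEFT
echo
=======
golf
>>>>>>> RIGHT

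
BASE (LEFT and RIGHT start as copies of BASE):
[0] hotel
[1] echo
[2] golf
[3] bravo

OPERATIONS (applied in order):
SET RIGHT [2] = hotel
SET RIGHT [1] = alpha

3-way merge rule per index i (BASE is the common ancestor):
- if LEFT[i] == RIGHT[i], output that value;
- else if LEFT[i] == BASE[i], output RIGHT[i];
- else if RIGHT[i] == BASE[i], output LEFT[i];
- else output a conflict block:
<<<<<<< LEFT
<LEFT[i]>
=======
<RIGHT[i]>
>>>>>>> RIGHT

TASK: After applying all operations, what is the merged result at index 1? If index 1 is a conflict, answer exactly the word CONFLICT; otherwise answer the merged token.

Final LEFT:  [hotel, echo, golf, bravo]
Final RIGHT: [hotel, alpha, hotel, bravo]
i=0: L=hotel R=hotel -> agree -> hotel
i=1: L=echo=BASE, R=alpha -> take RIGHT -> alpha
i=2: L=golf=BASE, R=hotel -> take RIGHT -> hotel
i=3: L=bravo R=bravo -> agree -> bravo
Index 1 -> alpha

Answer: alpha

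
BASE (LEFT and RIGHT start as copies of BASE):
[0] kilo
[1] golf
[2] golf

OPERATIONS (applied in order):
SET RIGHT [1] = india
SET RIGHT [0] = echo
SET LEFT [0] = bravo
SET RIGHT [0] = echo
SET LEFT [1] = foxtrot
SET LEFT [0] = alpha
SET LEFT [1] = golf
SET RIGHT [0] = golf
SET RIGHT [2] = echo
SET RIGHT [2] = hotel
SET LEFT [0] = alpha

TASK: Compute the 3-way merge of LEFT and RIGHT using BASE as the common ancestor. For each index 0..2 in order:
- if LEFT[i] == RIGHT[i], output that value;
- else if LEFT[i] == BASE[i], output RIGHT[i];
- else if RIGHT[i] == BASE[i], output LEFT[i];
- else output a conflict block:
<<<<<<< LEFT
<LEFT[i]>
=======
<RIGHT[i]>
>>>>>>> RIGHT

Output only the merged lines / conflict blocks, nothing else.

Answer: <<<<<<< LEFT
alpha
=======
golf
>>>>>>> RIGHT
india
hotel

Derivation:
Final LEFT:  [alpha, golf, golf]
Final RIGHT: [golf, india, hotel]
i=0: BASE=kilo L=alpha R=golf all differ -> CONFLICT
i=1: L=golf=BASE, R=india -> take RIGHT -> india
i=2: L=golf=BASE, R=hotel -> take RIGHT -> hotel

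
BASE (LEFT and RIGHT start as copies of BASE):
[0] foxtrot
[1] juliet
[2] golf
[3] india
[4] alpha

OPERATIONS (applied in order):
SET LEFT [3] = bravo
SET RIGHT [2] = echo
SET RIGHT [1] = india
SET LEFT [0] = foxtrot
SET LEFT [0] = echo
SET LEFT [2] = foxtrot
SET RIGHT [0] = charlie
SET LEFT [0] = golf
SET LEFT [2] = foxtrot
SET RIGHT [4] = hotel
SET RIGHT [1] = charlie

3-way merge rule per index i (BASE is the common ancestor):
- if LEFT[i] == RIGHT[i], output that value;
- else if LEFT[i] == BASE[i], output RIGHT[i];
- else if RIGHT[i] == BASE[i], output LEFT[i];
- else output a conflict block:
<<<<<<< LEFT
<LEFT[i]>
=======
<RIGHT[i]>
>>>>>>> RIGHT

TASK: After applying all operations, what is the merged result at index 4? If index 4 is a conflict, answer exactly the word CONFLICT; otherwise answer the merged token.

Answer: hotel

Derivation:
Final LEFT:  [golf, juliet, foxtrot, bravo, alpha]
Final RIGHT: [charlie, charlie, echo, india, hotel]
i=0: BASE=foxtrot L=golf R=charlie all differ -> CONFLICT
i=1: L=juliet=BASE, R=charlie -> take RIGHT -> charlie
i=2: BASE=golf L=foxtrot R=echo all differ -> CONFLICT
i=3: L=bravo, R=india=BASE -> take LEFT -> bravo
i=4: L=alpha=BASE, R=hotel -> take RIGHT -> hotel
Index 4 -> hotel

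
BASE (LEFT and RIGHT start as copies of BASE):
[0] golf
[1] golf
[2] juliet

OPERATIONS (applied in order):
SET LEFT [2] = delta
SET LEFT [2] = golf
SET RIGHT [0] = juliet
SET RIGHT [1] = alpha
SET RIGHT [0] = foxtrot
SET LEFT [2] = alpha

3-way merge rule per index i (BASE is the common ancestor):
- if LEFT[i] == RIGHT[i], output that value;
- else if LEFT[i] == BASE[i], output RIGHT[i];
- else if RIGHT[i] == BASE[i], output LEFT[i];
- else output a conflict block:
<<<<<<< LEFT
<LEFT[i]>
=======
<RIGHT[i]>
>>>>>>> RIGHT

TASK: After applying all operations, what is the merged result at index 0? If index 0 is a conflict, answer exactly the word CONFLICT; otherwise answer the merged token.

Final LEFT:  [golf, golf, alpha]
Final RIGHT: [foxtrot, alpha, juliet]
i=0: L=golf=BASE, R=foxtrot -> take RIGHT -> foxtrot
i=1: L=golf=BASE, R=alpha -> take RIGHT -> alpha
i=2: L=alpha, R=juliet=BASE -> take LEFT -> alpha
Index 0 -> foxtrot

Answer: foxtrot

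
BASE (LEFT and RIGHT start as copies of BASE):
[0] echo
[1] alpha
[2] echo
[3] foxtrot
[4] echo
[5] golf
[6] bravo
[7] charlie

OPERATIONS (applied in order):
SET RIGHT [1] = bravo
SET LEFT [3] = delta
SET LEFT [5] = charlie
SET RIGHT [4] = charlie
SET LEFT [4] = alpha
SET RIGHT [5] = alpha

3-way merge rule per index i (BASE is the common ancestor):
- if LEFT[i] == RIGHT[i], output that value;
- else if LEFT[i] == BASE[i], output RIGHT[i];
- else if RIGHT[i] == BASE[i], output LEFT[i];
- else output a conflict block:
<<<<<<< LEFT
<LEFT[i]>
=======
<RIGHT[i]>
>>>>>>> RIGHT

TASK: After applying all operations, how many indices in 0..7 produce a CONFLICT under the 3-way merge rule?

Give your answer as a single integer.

Final LEFT:  [echo, alpha, echo, delta, alpha, charlie, bravo, charlie]
Final RIGHT: [echo, bravo, echo, foxtrot, charlie, alpha, bravo, charlie]
i=0: L=echo R=echo -> agree -> echo
i=1: L=alpha=BASE, R=bravo -> take RIGHT -> bravo
i=2: L=echo R=echo -> agree -> echo
i=3: L=delta, R=foxtrot=BASE -> take LEFT -> delta
i=4: BASE=echo L=alpha R=charlie all differ -> CONFLICT
i=5: BASE=golf L=charlie R=alpha all differ -> CONFLICT
i=6: L=bravo R=bravo -> agree -> bravo
i=7: L=charlie R=charlie -> agree -> charlie
Conflict count: 2

Answer: 2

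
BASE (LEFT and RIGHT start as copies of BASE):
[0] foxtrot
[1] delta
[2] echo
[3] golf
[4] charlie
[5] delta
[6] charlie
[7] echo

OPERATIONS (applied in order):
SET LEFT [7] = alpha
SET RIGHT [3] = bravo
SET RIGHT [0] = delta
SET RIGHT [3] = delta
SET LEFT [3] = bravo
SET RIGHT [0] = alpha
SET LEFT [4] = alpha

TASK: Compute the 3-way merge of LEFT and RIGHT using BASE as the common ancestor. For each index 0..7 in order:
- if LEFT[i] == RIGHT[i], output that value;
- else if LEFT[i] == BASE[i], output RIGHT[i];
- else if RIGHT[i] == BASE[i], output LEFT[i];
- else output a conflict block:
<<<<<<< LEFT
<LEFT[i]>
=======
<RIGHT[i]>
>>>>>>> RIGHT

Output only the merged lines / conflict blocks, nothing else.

Answer: alpha
delta
echo
<<<<<<< LEFT
bravo
=======
delta
>>>>>>> RIGHT
alpha
delta
charlie
alpha

Derivation:
Final LEFT:  [foxtrot, delta, echo, bravo, alpha, delta, charlie, alpha]
Final RIGHT: [alpha, delta, echo, delta, charlie, delta, charlie, echo]
i=0: L=foxtrot=BASE, R=alpha -> take RIGHT -> alpha
i=1: L=delta R=delta -> agree -> delta
i=2: L=echo R=echo -> agree -> echo
i=3: BASE=golf L=bravo R=delta all differ -> CONFLICT
i=4: L=alpha, R=charlie=BASE -> take LEFT -> alpha
i=5: L=delta R=delta -> agree -> delta
i=6: L=charlie R=charlie -> agree -> charlie
i=7: L=alpha, R=echo=BASE -> take LEFT -> alpha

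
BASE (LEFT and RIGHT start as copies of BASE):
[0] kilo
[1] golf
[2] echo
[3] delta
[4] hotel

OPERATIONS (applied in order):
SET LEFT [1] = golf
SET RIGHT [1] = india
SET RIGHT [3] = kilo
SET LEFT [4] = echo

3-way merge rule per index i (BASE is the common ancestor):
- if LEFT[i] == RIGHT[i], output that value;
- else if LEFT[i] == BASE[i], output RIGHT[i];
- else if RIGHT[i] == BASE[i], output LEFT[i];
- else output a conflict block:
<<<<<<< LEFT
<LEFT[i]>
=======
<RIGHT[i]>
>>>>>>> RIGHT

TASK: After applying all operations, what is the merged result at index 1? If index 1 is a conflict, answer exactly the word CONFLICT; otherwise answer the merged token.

Final LEFT:  [kilo, golf, echo, delta, echo]
Final RIGHT: [kilo, india, echo, kilo, hotel]
i=0: L=kilo R=kilo -> agree -> kilo
i=1: L=golf=BASE, R=india -> take RIGHT -> india
i=2: L=echo R=echo -> agree -> echo
i=3: L=delta=BASE, R=kilo -> take RIGHT -> kilo
i=4: L=echo, R=hotel=BASE -> take LEFT -> echo
Index 1 -> india

Answer: india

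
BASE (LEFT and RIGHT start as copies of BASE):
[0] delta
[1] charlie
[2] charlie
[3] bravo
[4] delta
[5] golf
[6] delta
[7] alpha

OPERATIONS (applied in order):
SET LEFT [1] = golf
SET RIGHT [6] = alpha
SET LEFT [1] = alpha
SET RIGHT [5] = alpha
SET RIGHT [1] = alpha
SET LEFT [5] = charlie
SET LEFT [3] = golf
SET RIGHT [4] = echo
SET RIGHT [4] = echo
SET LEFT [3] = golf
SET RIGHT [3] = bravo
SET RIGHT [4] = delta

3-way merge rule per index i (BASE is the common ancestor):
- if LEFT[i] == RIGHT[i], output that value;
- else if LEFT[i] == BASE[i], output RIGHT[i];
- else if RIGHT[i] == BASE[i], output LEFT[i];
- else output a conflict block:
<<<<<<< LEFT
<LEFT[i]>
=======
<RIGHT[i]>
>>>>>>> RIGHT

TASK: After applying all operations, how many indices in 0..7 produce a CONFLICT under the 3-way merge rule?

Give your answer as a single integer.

Final LEFT:  [delta, alpha, charlie, golf, delta, charlie, delta, alpha]
Final RIGHT: [delta, alpha, charlie, bravo, delta, alpha, alpha, alpha]
i=0: L=delta R=delta -> agree -> delta
i=1: L=alpha R=alpha -> agree -> alpha
i=2: L=charlie R=charlie -> agree -> charlie
i=3: L=golf, R=bravo=BASE -> take LEFT -> golf
i=4: L=delta R=delta -> agree -> delta
i=5: BASE=golf L=charlie R=alpha all differ -> CONFLICT
i=6: L=delta=BASE, R=alpha -> take RIGHT -> alpha
i=7: L=alpha R=alpha -> agree -> alpha
Conflict count: 1

Answer: 1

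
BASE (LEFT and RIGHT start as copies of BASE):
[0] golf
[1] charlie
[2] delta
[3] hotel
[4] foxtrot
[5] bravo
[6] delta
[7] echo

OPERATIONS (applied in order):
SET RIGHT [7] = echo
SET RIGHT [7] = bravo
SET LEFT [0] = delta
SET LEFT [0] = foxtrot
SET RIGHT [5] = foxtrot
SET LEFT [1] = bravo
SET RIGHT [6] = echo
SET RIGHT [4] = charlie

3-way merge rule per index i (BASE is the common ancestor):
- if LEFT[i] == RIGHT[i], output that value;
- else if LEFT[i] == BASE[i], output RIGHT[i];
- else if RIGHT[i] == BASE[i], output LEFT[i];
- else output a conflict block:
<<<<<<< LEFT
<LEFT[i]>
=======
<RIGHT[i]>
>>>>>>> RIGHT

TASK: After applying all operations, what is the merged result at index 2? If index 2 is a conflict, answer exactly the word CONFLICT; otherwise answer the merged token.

Answer: delta

Derivation:
Final LEFT:  [foxtrot, bravo, delta, hotel, foxtrot, bravo, delta, echo]
Final RIGHT: [golf, charlie, delta, hotel, charlie, foxtrot, echo, bravo]
i=0: L=foxtrot, R=golf=BASE -> take LEFT -> foxtrot
i=1: L=bravo, R=charlie=BASE -> take LEFT -> bravo
i=2: L=delta R=delta -> agree -> delta
i=3: L=hotel R=hotel -> agree -> hotel
i=4: L=foxtrot=BASE, R=charlie -> take RIGHT -> charlie
i=5: L=bravo=BASE, R=foxtrot -> take RIGHT -> foxtrot
i=6: L=delta=BASE, R=echo -> take RIGHT -> echo
i=7: L=echo=BASE, R=bravo -> take RIGHT -> bravo
Index 2 -> delta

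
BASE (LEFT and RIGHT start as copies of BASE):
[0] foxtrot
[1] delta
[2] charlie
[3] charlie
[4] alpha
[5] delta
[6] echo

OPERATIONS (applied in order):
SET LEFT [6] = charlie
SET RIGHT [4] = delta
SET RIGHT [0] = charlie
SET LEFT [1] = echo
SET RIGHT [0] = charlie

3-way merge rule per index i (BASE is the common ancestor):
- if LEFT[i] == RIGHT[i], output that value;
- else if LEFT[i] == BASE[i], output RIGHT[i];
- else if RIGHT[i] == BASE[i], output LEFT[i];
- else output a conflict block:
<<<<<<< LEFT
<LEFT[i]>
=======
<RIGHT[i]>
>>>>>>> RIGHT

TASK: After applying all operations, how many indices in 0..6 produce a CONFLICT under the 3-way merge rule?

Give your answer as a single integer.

Answer: 0

Derivation:
Final LEFT:  [foxtrot, echo, charlie, charlie, alpha, delta, charlie]
Final RIGHT: [charlie, delta, charlie, charlie, delta, delta, echo]
i=0: L=foxtrot=BASE, R=charlie -> take RIGHT -> charlie
i=1: L=echo, R=delta=BASE -> take LEFT -> echo
i=2: L=charlie R=charlie -> agree -> charlie
i=3: L=charlie R=charlie -> agree -> charlie
i=4: L=alpha=BASE, R=delta -> take RIGHT -> delta
i=5: L=delta R=delta -> agree -> delta
i=6: L=charlie, R=echo=BASE -> take LEFT -> charlie
Conflict count: 0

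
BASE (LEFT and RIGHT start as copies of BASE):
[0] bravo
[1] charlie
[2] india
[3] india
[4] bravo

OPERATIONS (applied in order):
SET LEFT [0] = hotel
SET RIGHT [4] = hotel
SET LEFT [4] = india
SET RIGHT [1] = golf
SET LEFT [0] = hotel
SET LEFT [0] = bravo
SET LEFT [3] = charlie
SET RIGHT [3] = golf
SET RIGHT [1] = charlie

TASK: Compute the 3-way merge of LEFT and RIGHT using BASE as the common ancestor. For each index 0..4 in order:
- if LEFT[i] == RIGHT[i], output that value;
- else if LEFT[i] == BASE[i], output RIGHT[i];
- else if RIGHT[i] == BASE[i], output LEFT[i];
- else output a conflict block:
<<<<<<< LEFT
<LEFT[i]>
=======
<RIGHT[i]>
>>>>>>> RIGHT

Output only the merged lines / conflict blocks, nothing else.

Final LEFT:  [bravo, charlie, india, charlie, india]
Final RIGHT: [bravo, charlie, india, golf, hotel]
i=0: L=bravo R=bravo -> agree -> bravo
i=1: L=charlie R=charlie -> agree -> charlie
i=2: L=india R=india -> agree -> india
i=3: BASE=india L=charlie R=golf all differ -> CONFLICT
i=4: BASE=bravo L=india R=hotel all differ -> CONFLICT

Answer: bravo
charlie
india
<<<<<<< LEFT
charlie
=======
golf
>>>>>>> RIGHT
<<<<<<< LEFT
india
=======
hotel
>>>>>>> RIGHT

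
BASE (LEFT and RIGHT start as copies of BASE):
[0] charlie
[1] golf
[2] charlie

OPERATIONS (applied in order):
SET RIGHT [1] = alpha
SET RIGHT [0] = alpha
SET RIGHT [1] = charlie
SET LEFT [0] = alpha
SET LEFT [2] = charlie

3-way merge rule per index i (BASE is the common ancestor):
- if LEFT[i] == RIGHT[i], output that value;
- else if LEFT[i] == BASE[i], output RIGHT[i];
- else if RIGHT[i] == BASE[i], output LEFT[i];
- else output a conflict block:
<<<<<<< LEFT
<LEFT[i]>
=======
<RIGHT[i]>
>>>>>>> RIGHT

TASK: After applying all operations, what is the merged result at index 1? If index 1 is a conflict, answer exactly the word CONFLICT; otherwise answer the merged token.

Answer: charlie

Derivation:
Final LEFT:  [alpha, golf, charlie]
Final RIGHT: [alpha, charlie, charlie]
i=0: L=alpha R=alpha -> agree -> alpha
i=1: L=golf=BASE, R=charlie -> take RIGHT -> charlie
i=2: L=charlie R=charlie -> agree -> charlie
Index 1 -> charlie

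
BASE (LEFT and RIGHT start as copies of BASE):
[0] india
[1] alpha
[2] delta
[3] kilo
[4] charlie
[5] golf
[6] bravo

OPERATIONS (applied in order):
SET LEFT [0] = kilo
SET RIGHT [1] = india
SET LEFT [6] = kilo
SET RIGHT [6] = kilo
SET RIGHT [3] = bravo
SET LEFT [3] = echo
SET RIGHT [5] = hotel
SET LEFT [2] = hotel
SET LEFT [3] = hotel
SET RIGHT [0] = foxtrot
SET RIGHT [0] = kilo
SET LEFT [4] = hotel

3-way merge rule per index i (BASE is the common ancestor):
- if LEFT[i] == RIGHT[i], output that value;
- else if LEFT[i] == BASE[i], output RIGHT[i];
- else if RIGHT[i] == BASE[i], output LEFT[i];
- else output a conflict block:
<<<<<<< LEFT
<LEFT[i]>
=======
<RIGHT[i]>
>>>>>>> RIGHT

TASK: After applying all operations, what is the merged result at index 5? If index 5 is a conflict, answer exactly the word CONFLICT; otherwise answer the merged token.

Answer: hotel

Derivation:
Final LEFT:  [kilo, alpha, hotel, hotel, hotel, golf, kilo]
Final RIGHT: [kilo, india, delta, bravo, charlie, hotel, kilo]
i=0: L=kilo R=kilo -> agree -> kilo
i=1: L=alpha=BASE, R=india -> take RIGHT -> india
i=2: L=hotel, R=delta=BASE -> take LEFT -> hotel
i=3: BASE=kilo L=hotel R=bravo all differ -> CONFLICT
i=4: L=hotel, R=charlie=BASE -> take LEFT -> hotel
i=5: L=golf=BASE, R=hotel -> take RIGHT -> hotel
i=6: L=kilo R=kilo -> agree -> kilo
Index 5 -> hotel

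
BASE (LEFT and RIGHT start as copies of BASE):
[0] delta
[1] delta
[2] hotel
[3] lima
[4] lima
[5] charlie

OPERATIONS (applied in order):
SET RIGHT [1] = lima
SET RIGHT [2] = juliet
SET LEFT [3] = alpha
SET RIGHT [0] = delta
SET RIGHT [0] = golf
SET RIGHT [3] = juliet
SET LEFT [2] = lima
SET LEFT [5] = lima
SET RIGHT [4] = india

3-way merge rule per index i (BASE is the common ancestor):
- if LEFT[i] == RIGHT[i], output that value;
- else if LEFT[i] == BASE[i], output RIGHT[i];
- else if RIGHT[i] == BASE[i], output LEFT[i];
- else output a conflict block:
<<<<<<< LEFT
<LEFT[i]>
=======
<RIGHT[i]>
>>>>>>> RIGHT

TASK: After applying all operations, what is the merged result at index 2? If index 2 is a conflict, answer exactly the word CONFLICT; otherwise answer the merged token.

Final LEFT:  [delta, delta, lima, alpha, lima, lima]
Final RIGHT: [golf, lima, juliet, juliet, india, charlie]
i=0: L=delta=BASE, R=golf -> take RIGHT -> golf
i=1: L=delta=BASE, R=lima -> take RIGHT -> lima
i=2: BASE=hotel L=lima R=juliet all differ -> CONFLICT
i=3: BASE=lima L=alpha R=juliet all differ -> CONFLICT
i=4: L=lima=BASE, R=india -> take RIGHT -> india
i=5: L=lima, R=charlie=BASE -> take LEFT -> lima
Index 2 -> CONFLICT

Answer: CONFLICT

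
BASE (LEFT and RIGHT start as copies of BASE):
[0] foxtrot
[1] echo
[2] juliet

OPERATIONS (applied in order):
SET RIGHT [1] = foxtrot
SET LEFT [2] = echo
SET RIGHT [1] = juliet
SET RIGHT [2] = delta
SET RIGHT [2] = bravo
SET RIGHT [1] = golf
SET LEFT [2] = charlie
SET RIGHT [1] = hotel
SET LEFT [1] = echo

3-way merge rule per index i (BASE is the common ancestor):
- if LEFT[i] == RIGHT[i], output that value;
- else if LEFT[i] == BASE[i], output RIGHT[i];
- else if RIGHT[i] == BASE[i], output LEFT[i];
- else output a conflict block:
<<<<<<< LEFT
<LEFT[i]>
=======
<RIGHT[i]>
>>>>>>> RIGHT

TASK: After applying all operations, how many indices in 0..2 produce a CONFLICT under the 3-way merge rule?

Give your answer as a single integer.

Final LEFT:  [foxtrot, echo, charlie]
Final RIGHT: [foxtrot, hotel, bravo]
i=0: L=foxtrot R=foxtrot -> agree -> foxtrot
i=1: L=echo=BASE, R=hotel -> take RIGHT -> hotel
i=2: BASE=juliet L=charlie R=bravo all differ -> CONFLICT
Conflict count: 1

Answer: 1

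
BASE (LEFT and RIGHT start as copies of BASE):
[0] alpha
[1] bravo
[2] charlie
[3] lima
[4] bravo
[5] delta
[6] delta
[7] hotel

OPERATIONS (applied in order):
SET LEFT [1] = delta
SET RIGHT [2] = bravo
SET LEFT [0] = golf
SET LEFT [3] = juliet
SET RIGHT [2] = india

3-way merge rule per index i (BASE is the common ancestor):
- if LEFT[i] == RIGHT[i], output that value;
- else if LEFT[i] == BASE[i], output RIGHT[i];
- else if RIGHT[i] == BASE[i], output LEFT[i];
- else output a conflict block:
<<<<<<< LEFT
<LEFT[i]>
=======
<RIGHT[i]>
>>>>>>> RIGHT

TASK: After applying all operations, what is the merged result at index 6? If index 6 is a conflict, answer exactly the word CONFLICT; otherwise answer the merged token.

Answer: delta

Derivation:
Final LEFT:  [golf, delta, charlie, juliet, bravo, delta, delta, hotel]
Final RIGHT: [alpha, bravo, india, lima, bravo, delta, delta, hotel]
i=0: L=golf, R=alpha=BASE -> take LEFT -> golf
i=1: L=delta, R=bravo=BASE -> take LEFT -> delta
i=2: L=charlie=BASE, R=india -> take RIGHT -> india
i=3: L=juliet, R=lima=BASE -> take LEFT -> juliet
i=4: L=bravo R=bravo -> agree -> bravo
i=5: L=delta R=delta -> agree -> delta
i=6: L=delta R=delta -> agree -> delta
i=7: L=hotel R=hotel -> agree -> hotel
Index 6 -> delta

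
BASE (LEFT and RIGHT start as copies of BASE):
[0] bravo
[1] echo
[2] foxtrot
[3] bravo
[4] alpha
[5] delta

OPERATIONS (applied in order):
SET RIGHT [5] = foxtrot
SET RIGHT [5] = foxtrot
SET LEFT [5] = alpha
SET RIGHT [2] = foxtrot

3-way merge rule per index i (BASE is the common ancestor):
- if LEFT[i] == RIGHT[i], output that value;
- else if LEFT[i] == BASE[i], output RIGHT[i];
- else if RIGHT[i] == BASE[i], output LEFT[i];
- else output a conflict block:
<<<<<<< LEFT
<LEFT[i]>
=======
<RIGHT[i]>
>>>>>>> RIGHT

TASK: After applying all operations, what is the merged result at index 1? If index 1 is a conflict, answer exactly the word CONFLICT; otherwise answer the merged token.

Answer: echo

Derivation:
Final LEFT:  [bravo, echo, foxtrot, bravo, alpha, alpha]
Final RIGHT: [bravo, echo, foxtrot, bravo, alpha, foxtrot]
i=0: L=bravo R=bravo -> agree -> bravo
i=1: L=echo R=echo -> agree -> echo
i=2: L=foxtrot R=foxtrot -> agree -> foxtrot
i=3: L=bravo R=bravo -> agree -> bravo
i=4: L=alpha R=alpha -> agree -> alpha
i=5: BASE=delta L=alpha R=foxtrot all differ -> CONFLICT
Index 1 -> echo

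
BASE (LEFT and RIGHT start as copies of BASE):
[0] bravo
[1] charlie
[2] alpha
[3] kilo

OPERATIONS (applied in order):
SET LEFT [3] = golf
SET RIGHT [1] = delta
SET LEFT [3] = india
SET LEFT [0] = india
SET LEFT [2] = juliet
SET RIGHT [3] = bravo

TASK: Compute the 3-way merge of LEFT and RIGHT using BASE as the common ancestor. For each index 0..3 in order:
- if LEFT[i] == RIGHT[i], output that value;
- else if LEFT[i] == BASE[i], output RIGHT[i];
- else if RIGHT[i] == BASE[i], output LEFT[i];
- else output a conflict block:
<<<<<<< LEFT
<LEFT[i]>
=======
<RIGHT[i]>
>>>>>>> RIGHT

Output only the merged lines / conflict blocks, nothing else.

Answer: india
delta
juliet
<<<<<<< LEFT
india
=======
bravo
>>>>>>> RIGHT

Derivation:
Final LEFT:  [india, charlie, juliet, india]
Final RIGHT: [bravo, delta, alpha, bravo]
i=0: L=india, R=bravo=BASE -> take LEFT -> india
i=1: L=charlie=BASE, R=delta -> take RIGHT -> delta
i=2: L=juliet, R=alpha=BASE -> take LEFT -> juliet
i=3: BASE=kilo L=india R=bravo all differ -> CONFLICT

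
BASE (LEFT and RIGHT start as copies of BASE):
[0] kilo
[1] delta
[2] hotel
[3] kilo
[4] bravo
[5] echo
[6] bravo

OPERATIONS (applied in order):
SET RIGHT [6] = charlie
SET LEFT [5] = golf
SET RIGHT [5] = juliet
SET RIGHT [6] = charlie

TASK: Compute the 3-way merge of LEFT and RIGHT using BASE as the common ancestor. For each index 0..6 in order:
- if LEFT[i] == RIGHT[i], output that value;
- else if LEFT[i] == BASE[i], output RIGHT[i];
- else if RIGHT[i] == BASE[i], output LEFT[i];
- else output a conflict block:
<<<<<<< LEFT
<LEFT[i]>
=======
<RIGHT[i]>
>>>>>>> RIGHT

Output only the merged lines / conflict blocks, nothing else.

Answer: kilo
delta
hotel
kilo
bravo
<<<<<<< LEFT
golf
=======
juliet
>>>>>>> RIGHT
charlie

Derivation:
Final LEFT:  [kilo, delta, hotel, kilo, bravo, golf, bravo]
Final RIGHT: [kilo, delta, hotel, kilo, bravo, juliet, charlie]
i=0: L=kilo R=kilo -> agree -> kilo
i=1: L=delta R=delta -> agree -> delta
i=2: L=hotel R=hotel -> agree -> hotel
i=3: L=kilo R=kilo -> agree -> kilo
i=4: L=bravo R=bravo -> agree -> bravo
i=5: BASE=echo L=golf R=juliet all differ -> CONFLICT
i=6: L=bravo=BASE, R=charlie -> take RIGHT -> charlie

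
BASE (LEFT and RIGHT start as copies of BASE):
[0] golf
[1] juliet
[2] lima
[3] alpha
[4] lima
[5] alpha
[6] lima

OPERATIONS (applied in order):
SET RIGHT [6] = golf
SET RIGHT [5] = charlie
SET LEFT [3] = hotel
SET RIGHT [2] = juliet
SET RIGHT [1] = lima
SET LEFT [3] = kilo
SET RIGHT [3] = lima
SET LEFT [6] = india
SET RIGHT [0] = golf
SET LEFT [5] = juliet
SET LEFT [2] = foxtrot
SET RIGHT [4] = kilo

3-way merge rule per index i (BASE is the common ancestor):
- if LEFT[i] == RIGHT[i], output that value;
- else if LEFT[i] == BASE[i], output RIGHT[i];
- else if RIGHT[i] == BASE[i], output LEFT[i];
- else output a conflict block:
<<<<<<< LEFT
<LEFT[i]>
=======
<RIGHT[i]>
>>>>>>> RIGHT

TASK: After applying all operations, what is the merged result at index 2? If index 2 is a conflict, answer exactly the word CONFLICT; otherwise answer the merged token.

Final LEFT:  [golf, juliet, foxtrot, kilo, lima, juliet, india]
Final RIGHT: [golf, lima, juliet, lima, kilo, charlie, golf]
i=0: L=golf R=golf -> agree -> golf
i=1: L=juliet=BASE, R=lima -> take RIGHT -> lima
i=2: BASE=lima L=foxtrot R=juliet all differ -> CONFLICT
i=3: BASE=alpha L=kilo R=lima all differ -> CONFLICT
i=4: L=lima=BASE, R=kilo -> take RIGHT -> kilo
i=5: BASE=alpha L=juliet R=charlie all differ -> CONFLICT
i=6: BASE=lima L=india R=golf all differ -> CONFLICT
Index 2 -> CONFLICT

Answer: CONFLICT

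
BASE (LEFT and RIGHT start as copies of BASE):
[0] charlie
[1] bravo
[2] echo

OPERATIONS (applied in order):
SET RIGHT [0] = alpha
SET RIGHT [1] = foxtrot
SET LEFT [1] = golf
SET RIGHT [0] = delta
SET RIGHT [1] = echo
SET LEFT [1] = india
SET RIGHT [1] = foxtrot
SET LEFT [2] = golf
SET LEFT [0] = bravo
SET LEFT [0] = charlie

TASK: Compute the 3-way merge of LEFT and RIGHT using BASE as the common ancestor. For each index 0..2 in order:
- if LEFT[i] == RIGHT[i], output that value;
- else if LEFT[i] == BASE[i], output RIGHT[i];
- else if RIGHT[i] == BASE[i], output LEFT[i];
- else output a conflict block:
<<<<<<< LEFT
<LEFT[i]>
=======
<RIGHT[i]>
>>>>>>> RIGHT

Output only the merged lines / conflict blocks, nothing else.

Answer: delta
<<<<<<< LEFT
india
=======
foxtrot
>>>>>>> RIGHT
golf

Derivation:
Final LEFT:  [charlie, india, golf]
Final RIGHT: [delta, foxtrot, echo]
i=0: L=charlie=BASE, R=delta -> take RIGHT -> delta
i=1: BASE=bravo L=india R=foxtrot all differ -> CONFLICT
i=2: L=golf, R=echo=BASE -> take LEFT -> golf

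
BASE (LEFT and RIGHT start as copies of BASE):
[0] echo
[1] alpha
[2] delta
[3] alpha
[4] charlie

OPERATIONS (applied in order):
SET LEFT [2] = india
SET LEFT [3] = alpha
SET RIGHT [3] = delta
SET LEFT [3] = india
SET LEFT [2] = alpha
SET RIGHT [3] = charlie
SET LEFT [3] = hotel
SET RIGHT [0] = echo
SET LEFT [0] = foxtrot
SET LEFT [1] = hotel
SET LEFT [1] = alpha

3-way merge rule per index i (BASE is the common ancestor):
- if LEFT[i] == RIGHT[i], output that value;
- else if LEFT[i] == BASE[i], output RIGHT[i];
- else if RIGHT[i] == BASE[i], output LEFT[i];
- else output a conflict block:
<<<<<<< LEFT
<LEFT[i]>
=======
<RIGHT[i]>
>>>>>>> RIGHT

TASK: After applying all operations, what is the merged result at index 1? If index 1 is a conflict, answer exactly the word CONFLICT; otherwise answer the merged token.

Answer: alpha

Derivation:
Final LEFT:  [foxtrot, alpha, alpha, hotel, charlie]
Final RIGHT: [echo, alpha, delta, charlie, charlie]
i=0: L=foxtrot, R=echo=BASE -> take LEFT -> foxtrot
i=1: L=alpha R=alpha -> agree -> alpha
i=2: L=alpha, R=delta=BASE -> take LEFT -> alpha
i=3: BASE=alpha L=hotel R=charlie all differ -> CONFLICT
i=4: L=charlie R=charlie -> agree -> charlie
Index 1 -> alpha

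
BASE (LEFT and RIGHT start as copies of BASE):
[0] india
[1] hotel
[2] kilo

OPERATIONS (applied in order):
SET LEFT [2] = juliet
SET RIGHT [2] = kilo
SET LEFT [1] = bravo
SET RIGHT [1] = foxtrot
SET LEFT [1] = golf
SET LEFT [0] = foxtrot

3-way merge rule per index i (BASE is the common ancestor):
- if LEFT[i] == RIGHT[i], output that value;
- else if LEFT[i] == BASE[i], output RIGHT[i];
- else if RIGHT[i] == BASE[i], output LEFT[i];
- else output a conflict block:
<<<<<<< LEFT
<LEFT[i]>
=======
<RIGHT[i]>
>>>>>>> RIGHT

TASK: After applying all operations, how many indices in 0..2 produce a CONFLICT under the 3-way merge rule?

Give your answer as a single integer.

Answer: 1

Derivation:
Final LEFT:  [foxtrot, golf, juliet]
Final RIGHT: [india, foxtrot, kilo]
i=0: L=foxtrot, R=india=BASE -> take LEFT -> foxtrot
i=1: BASE=hotel L=golf R=foxtrot all differ -> CONFLICT
i=2: L=juliet, R=kilo=BASE -> take LEFT -> juliet
Conflict count: 1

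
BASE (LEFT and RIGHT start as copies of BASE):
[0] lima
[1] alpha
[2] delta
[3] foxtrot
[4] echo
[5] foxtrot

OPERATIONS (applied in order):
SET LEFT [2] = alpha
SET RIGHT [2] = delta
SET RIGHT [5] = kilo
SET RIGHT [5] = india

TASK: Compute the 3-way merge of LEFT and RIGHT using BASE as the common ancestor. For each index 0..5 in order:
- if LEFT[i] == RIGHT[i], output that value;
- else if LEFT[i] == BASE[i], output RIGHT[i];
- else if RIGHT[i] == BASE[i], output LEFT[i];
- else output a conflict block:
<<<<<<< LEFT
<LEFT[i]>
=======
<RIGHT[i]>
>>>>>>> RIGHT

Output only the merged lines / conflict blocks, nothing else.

Answer: lima
alpha
alpha
foxtrot
echo
india

Derivation:
Final LEFT:  [lima, alpha, alpha, foxtrot, echo, foxtrot]
Final RIGHT: [lima, alpha, delta, foxtrot, echo, india]
i=0: L=lima R=lima -> agree -> lima
i=1: L=alpha R=alpha -> agree -> alpha
i=2: L=alpha, R=delta=BASE -> take LEFT -> alpha
i=3: L=foxtrot R=foxtrot -> agree -> foxtrot
i=4: L=echo R=echo -> agree -> echo
i=5: L=foxtrot=BASE, R=india -> take RIGHT -> india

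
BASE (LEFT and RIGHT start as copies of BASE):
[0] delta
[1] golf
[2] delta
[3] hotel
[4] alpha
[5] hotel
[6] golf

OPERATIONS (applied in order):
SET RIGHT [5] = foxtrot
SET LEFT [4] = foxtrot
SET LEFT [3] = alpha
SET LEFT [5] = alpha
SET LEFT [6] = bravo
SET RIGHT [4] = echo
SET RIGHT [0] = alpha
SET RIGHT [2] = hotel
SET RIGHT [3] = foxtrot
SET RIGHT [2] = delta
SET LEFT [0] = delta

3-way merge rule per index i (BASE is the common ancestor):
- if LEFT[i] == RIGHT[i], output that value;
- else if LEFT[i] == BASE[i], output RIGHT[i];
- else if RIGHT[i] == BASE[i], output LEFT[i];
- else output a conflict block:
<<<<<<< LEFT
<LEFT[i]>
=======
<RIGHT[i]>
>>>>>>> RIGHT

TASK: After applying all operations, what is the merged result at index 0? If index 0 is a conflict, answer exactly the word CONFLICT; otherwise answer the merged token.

Final LEFT:  [delta, golf, delta, alpha, foxtrot, alpha, bravo]
Final RIGHT: [alpha, golf, delta, foxtrot, echo, foxtrot, golf]
i=0: L=delta=BASE, R=alpha -> take RIGHT -> alpha
i=1: L=golf R=golf -> agree -> golf
i=2: L=delta R=delta -> agree -> delta
i=3: BASE=hotel L=alpha R=foxtrot all differ -> CONFLICT
i=4: BASE=alpha L=foxtrot R=echo all differ -> CONFLICT
i=5: BASE=hotel L=alpha R=foxtrot all differ -> CONFLICT
i=6: L=bravo, R=golf=BASE -> take LEFT -> bravo
Index 0 -> alpha

Answer: alpha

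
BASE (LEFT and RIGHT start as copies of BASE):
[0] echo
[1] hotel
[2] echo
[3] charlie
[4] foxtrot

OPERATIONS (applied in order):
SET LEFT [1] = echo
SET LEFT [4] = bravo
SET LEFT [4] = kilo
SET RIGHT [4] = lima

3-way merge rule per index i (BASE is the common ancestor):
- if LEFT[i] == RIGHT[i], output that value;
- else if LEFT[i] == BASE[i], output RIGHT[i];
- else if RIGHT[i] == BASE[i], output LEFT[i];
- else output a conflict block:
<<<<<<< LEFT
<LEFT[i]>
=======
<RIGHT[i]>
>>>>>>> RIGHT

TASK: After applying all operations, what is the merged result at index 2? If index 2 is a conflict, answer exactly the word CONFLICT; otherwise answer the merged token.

Answer: echo

Derivation:
Final LEFT:  [echo, echo, echo, charlie, kilo]
Final RIGHT: [echo, hotel, echo, charlie, lima]
i=0: L=echo R=echo -> agree -> echo
i=1: L=echo, R=hotel=BASE -> take LEFT -> echo
i=2: L=echo R=echo -> agree -> echo
i=3: L=charlie R=charlie -> agree -> charlie
i=4: BASE=foxtrot L=kilo R=lima all differ -> CONFLICT
Index 2 -> echo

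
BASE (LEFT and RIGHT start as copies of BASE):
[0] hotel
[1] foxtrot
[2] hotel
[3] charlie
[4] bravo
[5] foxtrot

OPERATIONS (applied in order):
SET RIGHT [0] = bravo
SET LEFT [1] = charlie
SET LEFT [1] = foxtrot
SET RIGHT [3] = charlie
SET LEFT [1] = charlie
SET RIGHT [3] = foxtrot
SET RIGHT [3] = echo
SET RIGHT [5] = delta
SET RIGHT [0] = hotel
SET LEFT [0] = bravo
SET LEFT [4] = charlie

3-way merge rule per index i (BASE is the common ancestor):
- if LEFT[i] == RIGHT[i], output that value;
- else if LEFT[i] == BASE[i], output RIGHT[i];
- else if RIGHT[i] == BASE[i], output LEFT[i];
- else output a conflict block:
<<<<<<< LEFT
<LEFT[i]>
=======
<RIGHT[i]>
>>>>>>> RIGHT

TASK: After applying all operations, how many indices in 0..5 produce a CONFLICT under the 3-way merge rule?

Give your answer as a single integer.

Answer: 0

Derivation:
Final LEFT:  [bravo, charlie, hotel, charlie, charlie, foxtrot]
Final RIGHT: [hotel, foxtrot, hotel, echo, bravo, delta]
i=0: L=bravo, R=hotel=BASE -> take LEFT -> bravo
i=1: L=charlie, R=foxtrot=BASE -> take LEFT -> charlie
i=2: L=hotel R=hotel -> agree -> hotel
i=3: L=charlie=BASE, R=echo -> take RIGHT -> echo
i=4: L=charlie, R=bravo=BASE -> take LEFT -> charlie
i=5: L=foxtrot=BASE, R=delta -> take RIGHT -> delta
Conflict count: 0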